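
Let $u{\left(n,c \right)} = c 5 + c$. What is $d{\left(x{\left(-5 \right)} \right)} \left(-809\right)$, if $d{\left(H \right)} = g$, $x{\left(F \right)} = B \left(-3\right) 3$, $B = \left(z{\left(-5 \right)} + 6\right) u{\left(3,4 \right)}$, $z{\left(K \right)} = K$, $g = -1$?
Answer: $809$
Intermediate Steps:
$u{\left(n,c \right)} = 6 c$ ($u{\left(n,c \right)} = 5 c + c = 6 c$)
$B = 24$ ($B = \left(-5 + 6\right) 6 \cdot 4 = 1 \cdot 24 = 24$)
$x{\left(F \right)} = -216$ ($x{\left(F \right)} = 24 \left(-3\right) 3 = \left(-72\right) 3 = -216$)
$d{\left(H \right)} = -1$
$d{\left(x{\left(-5 \right)} \right)} \left(-809\right) = \left(-1\right) \left(-809\right) = 809$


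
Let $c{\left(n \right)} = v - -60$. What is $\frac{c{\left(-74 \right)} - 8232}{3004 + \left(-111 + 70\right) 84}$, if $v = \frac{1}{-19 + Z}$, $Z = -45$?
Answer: $\frac{523009}{28160} \approx 18.573$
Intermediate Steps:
$v = - \frac{1}{64}$ ($v = \frac{1}{-19 - 45} = \frac{1}{-64} = - \frac{1}{64} \approx -0.015625$)
$c{\left(n \right)} = \frac{3839}{64}$ ($c{\left(n \right)} = - \frac{1}{64} - -60 = - \frac{1}{64} + 60 = \frac{3839}{64}$)
$\frac{c{\left(-74 \right)} - 8232}{3004 + \left(-111 + 70\right) 84} = \frac{\frac{3839}{64} - 8232}{3004 + \left(-111 + 70\right) 84} = - \frac{523009}{64 \left(3004 - 3444\right)} = - \frac{523009}{64 \left(-440\right)} = \left(- \frac{523009}{64}\right) \left(- \frac{1}{440}\right) = \frac{523009}{28160}$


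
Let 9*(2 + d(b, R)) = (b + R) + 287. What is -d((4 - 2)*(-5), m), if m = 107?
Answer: -122/3 ≈ -40.667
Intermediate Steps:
d(b, R) = 269/9 + R/9 + b/9 (d(b, R) = -2 + ((b + R) + 287)/9 = -2 + ((R + b) + 287)/9 = -2 + (287 + R + b)/9 = -2 + (287/9 + R/9 + b/9) = 269/9 + R/9 + b/9)
-d((4 - 2)*(-5), m) = -(269/9 + (⅑)*107 + ((4 - 2)*(-5))/9) = -(269/9 + 107/9 + (2*(-5))/9) = -(269/9 + 107/9 + (⅑)*(-10)) = -(269/9 + 107/9 - 10/9) = -1*122/3 = -122/3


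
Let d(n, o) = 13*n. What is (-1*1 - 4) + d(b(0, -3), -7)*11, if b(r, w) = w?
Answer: -434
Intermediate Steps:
(-1*1 - 4) + d(b(0, -3), -7)*11 = (-1*1 - 4) + (13*(-3))*11 = (-1 - 4) - 39*11 = -5 - 429 = -434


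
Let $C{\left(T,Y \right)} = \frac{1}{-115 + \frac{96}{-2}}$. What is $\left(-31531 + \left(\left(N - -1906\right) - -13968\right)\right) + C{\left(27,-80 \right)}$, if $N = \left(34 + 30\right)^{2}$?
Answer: $- \frac{1884444}{163} \approx -11561.0$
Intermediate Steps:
$C{\left(T,Y \right)} = - \frac{1}{163}$ ($C{\left(T,Y \right)} = \frac{1}{-115 + 96 \left(- \frac{1}{2}\right)} = \frac{1}{-115 - 48} = \frac{1}{-163} = - \frac{1}{163}$)
$N = 4096$ ($N = 64^{2} = 4096$)
$\left(-31531 + \left(\left(N - -1906\right) - -13968\right)\right) + C{\left(27,-80 \right)} = \left(-31531 + \left(\left(4096 - -1906\right) - -13968\right)\right) - \frac{1}{163} = \left(-31531 + \left(\left(4096 + 1906\right) + 13968\right)\right) - \frac{1}{163} = \left(-31531 + \left(6002 + 13968\right)\right) - \frac{1}{163} = \left(-31531 + 19970\right) - \frac{1}{163} = -11561 - \frac{1}{163} = - \frac{1884444}{163}$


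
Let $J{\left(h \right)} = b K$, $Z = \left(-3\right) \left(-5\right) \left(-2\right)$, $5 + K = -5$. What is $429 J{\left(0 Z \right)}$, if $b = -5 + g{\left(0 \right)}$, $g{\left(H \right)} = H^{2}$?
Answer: $21450$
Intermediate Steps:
$K = -10$ ($K = -5 - 5 = -10$)
$b = -5$ ($b = -5 + 0^{2} = -5 + 0 = -5$)
$Z = -30$ ($Z = 15 \left(-2\right) = -30$)
$J{\left(h \right)} = 50$ ($J{\left(h \right)} = \left(-5\right) \left(-10\right) = 50$)
$429 J{\left(0 Z \right)} = 429 \cdot 50 = 21450$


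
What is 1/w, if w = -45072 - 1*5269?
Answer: -1/50341 ≈ -1.9865e-5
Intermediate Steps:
w = -50341 (w = -45072 - 5269 = -50341)
1/w = 1/(-50341) = -1/50341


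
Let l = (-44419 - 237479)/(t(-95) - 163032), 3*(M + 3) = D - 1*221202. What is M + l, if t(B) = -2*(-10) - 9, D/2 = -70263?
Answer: -19656627261/163021 ≈ -1.2058e+5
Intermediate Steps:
D = -140526 (D = 2*(-70263) = -140526)
t(B) = 11 (t(B) = 20 - 9 = 11)
M = -120579 (M = -3 + (-140526 - 1*221202)/3 = -3 + (-140526 - 221202)/3 = -3 + (⅓)*(-361728) = -3 - 120576 = -120579)
l = 281898/163021 (l = (-44419 - 237479)/(11 - 163032) = -281898/(-163021) = -281898*(-1/163021) = 281898/163021 ≈ 1.7292)
M + l = -120579 + 281898/163021 = -19656627261/163021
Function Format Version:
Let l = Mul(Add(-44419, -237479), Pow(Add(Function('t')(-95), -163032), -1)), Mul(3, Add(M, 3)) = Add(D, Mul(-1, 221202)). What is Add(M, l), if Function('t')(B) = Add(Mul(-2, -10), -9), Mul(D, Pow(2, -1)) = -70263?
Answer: Rational(-19656627261, 163021) ≈ -1.2058e+5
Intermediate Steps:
D = -140526 (D = Mul(2, -70263) = -140526)
Function('t')(B) = 11 (Function('t')(B) = Add(20, -9) = 11)
M = -120579 (M = Add(-3, Mul(Rational(1, 3), Add(-140526, Mul(-1, 221202)))) = Add(-3, Mul(Rational(1, 3), Add(-140526, -221202))) = Add(-3, Mul(Rational(1, 3), -361728)) = Add(-3, -120576) = -120579)
l = Rational(281898, 163021) (l = Mul(Add(-44419, -237479), Pow(Add(11, -163032), -1)) = Mul(-281898, Pow(-163021, -1)) = Mul(-281898, Rational(-1, 163021)) = Rational(281898, 163021) ≈ 1.7292)
Add(M, l) = Add(-120579, Rational(281898, 163021)) = Rational(-19656627261, 163021)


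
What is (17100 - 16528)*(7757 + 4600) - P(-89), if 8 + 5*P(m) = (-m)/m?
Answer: 35341029/5 ≈ 7.0682e+6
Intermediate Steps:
P(m) = -9/5 (P(m) = -8/5 + ((-m)/m)/5 = -8/5 + (⅕)*(-1) = -8/5 - ⅕ = -9/5)
(17100 - 16528)*(7757 + 4600) - P(-89) = (17100 - 16528)*(7757 + 4600) - 1*(-9/5) = 572*12357 + 9/5 = 7068204 + 9/5 = 35341029/5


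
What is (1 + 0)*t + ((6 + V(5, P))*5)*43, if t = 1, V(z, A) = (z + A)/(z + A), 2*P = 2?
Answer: 1506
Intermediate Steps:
P = 1 (P = (1/2)*2 = 1)
V(z, A) = 1 (V(z, A) = (A + z)/(A + z) = 1)
(1 + 0)*t + ((6 + V(5, P))*5)*43 = (1 + 0)*1 + ((6 + 1)*5)*43 = 1*1 + (7*5)*43 = 1 + 35*43 = 1 + 1505 = 1506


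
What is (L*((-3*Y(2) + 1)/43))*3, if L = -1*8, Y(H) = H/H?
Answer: 48/43 ≈ 1.1163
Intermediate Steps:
Y(H) = 1
L = -8
(L*((-3*Y(2) + 1)/43))*3 = -8*(-3*1 + 1)/43*3 = -8*(-3 + 1)/43*3 = -(-16)/43*3 = -8*(-2/43)*3 = (16/43)*3 = 48/43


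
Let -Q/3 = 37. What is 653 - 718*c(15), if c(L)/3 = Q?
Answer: 239747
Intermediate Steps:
Q = -111 (Q = -3*37 = -111)
c(L) = -333 (c(L) = 3*(-111) = -333)
653 - 718*c(15) = 653 - 718*(-333) = 653 + 239094 = 239747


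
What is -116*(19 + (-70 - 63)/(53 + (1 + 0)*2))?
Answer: -105792/55 ≈ -1923.5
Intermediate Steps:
-116*(19 + (-70 - 63)/(53 + (1 + 0)*2)) = -116*(19 - 133/(53 + 1*2)) = -116*(19 - 133/(53 + 2)) = -116*(19 - 133/55) = -116*912/55 = -105792/55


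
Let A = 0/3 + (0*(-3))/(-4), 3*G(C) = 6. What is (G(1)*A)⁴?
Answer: 0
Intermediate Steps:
G(C) = 2 (G(C) = (⅓)*6 = 2)
A = 0 (A = 0*(⅓) + 0*(-¼) = 0 + 0 = 0)
(G(1)*A)⁴ = (2*0)⁴ = 0⁴ = 0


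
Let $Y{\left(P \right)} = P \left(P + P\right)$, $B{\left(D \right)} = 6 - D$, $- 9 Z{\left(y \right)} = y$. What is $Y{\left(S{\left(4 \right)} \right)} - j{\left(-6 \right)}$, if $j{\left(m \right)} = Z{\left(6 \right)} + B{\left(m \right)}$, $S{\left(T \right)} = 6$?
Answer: $\frac{182}{3} \approx 60.667$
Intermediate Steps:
$Z{\left(y \right)} = - \frac{y}{9}$
$j{\left(m \right)} = \frac{16}{3} - m$ ($j{\left(m \right)} = \left(- \frac{1}{9}\right) 6 - \left(-6 + m\right) = - \frac{2}{3} - \left(-6 + m\right) = \frac{16}{3} - m$)
$Y{\left(P \right)} = 2 P^{2}$ ($Y{\left(P \right)} = P 2 P = 2 P^{2}$)
$Y{\left(S{\left(4 \right)} \right)} - j{\left(-6 \right)} = 2 \cdot 6^{2} - \left(\frac{16}{3} - -6\right) = 2 \cdot 36 - \left(\frac{16}{3} + 6\right) = 72 - \frac{34}{3} = \frac{182}{3}$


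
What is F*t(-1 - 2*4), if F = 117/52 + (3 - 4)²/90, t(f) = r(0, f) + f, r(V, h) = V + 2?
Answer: -2849/180 ≈ -15.828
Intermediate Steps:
r(V, h) = 2 + V
t(f) = 2 + f (t(f) = (2 + 0) + f = 2 + f)
F = 407/180 (F = 117*(1/52) + (-1)²*(1/90) = 9/4 + 1*(1/90) = 9/4 + 1/90 = 407/180 ≈ 2.2611)
F*t(-1 - 2*4) = 407*(2 + (-1 - 2*4))/180 = 407*(2 + (-1 - 8))/180 = 407*(2 - 9)/180 = (407/180)*(-7) = -2849/180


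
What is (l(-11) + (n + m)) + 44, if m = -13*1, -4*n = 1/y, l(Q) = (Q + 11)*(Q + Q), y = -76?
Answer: 9425/304 ≈ 31.003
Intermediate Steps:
l(Q) = 2*Q*(11 + Q) (l(Q) = (11 + Q)*(2*Q) = 2*Q*(11 + Q))
n = 1/304 (n = -¼/(-76) = -¼*(-1/76) = 1/304 ≈ 0.0032895)
m = -13
(l(-11) + (n + m)) + 44 = (2*(-11)*(11 - 11) + (1/304 - 13)) + 44 = (2*(-11)*0 - 3951/304) + 44 = (0 - 3951/304) + 44 = -3951/304 + 44 = 9425/304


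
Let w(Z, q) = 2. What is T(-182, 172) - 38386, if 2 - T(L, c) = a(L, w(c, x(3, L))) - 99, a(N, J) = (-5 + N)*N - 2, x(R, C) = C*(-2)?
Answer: -72317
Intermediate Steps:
x(R, C) = -2*C
a(N, J) = -2 + N*(-5 + N) (a(N, J) = N*(-5 + N) - 2 = -2 + N*(-5 + N))
T(L, c) = 103 - L² + 5*L (T(L, c) = 2 - ((-2 + L² - 5*L) - 99) = 2 - (-101 + L² - 5*L) = 2 + (101 - L² + 5*L) = 103 - L² + 5*L)
T(-182, 172) - 38386 = (103 - 1*(-182)² + 5*(-182)) - 38386 = (103 - 1*33124 - 910) - 38386 = (103 - 33124 - 910) - 38386 = -33931 - 38386 = -72317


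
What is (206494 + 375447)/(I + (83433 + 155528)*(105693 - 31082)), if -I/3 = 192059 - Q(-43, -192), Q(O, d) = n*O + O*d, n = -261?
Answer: 581941/17828601431 ≈ 3.2641e-5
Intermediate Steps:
Q(O, d) = -261*O + O*d
I = -517740 (I = -3*(192059 - (-43)*(-261 - 192)) = -3*(192059 - (-43)*(-453)) = -3*(192059 - 1*19479) = -3*(192059 - 19479) = -3*172580 = -517740)
(206494 + 375447)/(I + (83433 + 155528)*(105693 - 31082)) = (206494 + 375447)/(-517740 + (83433 + 155528)*(105693 - 31082)) = 581941/(-517740 + 238961*74611) = 581941/(-517740 + 17829119171) = 581941/17828601431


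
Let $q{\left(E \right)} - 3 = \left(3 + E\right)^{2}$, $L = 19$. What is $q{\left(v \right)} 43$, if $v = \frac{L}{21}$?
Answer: $\frac{346021}{441} \approx 784.63$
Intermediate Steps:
$v = \frac{19}{21} \approx 0.90476$
$q{\left(E \right)} = 3 + \left(3 + E\right)^{2}$
$q{\left(v \right)} 43 = \left(3 + \left(3 + \frac{19}{21}\right)^{2}\right) 43 = \left(3 + \left(\frac{82}{21}\right)^{2}\right) 43 = \left(3 + \frac{6724}{441}\right) 43 = \frac{8047}{441} \cdot 43 = \frac{346021}{441}$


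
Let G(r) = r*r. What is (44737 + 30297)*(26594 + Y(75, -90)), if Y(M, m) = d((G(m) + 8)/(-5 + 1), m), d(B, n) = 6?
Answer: 1995904400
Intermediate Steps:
G(r) = r**2
Y(M, m) = 6
(44737 + 30297)*(26594 + Y(75, -90)) = (44737 + 30297)*(26594 + 6) = 75034*26600 = 1995904400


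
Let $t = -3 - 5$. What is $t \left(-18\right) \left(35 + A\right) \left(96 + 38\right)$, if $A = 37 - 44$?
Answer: $540288$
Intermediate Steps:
$A = -7$
$t = -8$
$t \left(-18\right) \left(35 + A\right) \left(96 + 38\right) = \left(-8\right) \left(-18\right) \left(35 - 7\right) \left(96 + 38\right) = 144 \cdot 28 \cdot 134 = 144 \cdot 3752 = 540288$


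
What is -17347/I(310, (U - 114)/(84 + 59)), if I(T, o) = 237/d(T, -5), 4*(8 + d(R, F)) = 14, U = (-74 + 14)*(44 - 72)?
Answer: 52041/158 ≈ 329.37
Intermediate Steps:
U = 1680 (U = -60*(-28) = 1680)
d(R, F) = -9/2 (d(R, F) = -8 + (1/4)*14 = -8 + 7/2 = -9/2)
I(T, o) = -158/3 (I(T, o) = 237/(-9/2) = 237*(-2/9) = -158/3)
-17347/I(310, (U - 114)/(84 + 59)) = -17347/(-158/3) = -17347*(-3/158) = 52041/158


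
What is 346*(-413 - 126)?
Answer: -186494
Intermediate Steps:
346*(-413 - 126) = 346*(-539) = -186494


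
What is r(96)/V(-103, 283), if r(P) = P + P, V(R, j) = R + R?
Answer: -96/103 ≈ -0.93204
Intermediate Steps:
V(R, j) = 2*R
r(P) = 2*P
r(96)/V(-103, 283) = (2*96)/((2*(-103))) = 192/(-206) = 192*(-1/206) = -96/103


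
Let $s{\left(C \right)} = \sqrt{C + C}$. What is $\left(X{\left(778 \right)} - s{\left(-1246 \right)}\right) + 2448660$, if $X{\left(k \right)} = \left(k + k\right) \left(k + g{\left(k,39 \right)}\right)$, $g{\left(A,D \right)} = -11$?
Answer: $3642112 - 2 i \sqrt{623} \approx 3.6421 \cdot 10^{6} - 49.92 i$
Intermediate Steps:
$s{\left(C \right)} = \sqrt{2} \sqrt{C}$ ($s{\left(C \right)} = \sqrt{2 C} = \sqrt{2} \sqrt{C}$)
$X{\left(k \right)} = 2 k \left(-11 + k\right)$ ($X{\left(k \right)} = \left(k + k\right) \left(k - 11\right) = 2 k \left(-11 + k\right)$)
$\left(X{\left(778 \right)} - s{\left(-1246 \right)}\right) + 2448660 = \left(2 \cdot 778 \left(-11 + 778\right) - \sqrt{2} \sqrt{-1246}\right) + 2448660 = \left(2 \cdot 778 \cdot 767 - \sqrt{2} i \sqrt{1246}\right) + 2448660 = \left(1193452 - 2 i \sqrt{623}\right) + 2448660 = 3642112 - 2 i \sqrt{623}$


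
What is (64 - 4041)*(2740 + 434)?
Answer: -12622998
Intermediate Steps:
(64 - 4041)*(2740 + 434) = -3977*3174 = -12622998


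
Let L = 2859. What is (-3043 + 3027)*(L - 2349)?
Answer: -8160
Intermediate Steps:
(-3043 + 3027)*(L - 2349) = (-3043 + 3027)*(2859 - 2349) = -16*510 = -8160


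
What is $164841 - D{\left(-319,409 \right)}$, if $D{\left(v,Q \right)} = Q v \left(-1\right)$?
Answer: $34370$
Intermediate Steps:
$D{\left(v,Q \right)} = - Q v$
$164841 - D{\left(-319,409 \right)} = 164841 - \left(-1\right) 409 \left(-319\right) = 164841 - 130471 = 34370$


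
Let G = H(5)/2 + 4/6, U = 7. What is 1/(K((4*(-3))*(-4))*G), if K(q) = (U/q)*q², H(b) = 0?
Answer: 1/224 ≈ 0.0044643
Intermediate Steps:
K(q) = 7*q (K(q) = (7/q)*q² = 7*q)
G = ⅔ (G = 0/2 + 4/6 = 0*(½) + 4*(⅙) = 0 + ⅔ = ⅔ ≈ 0.66667)
1/(K((4*(-3))*(-4))*G) = 1/((7*((4*(-3))*(-4)))*(⅔)) = 1/((7*(-12*(-4)))*(⅔)) = 1/((7*48)*(⅔)) = 1/(336*(⅔)) = 1/224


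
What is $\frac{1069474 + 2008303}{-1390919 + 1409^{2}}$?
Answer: $\frac{3077777}{594362} \approx 5.1783$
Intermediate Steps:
$\frac{1069474 + 2008303}{-1390919 + 1409^{2}} = \frac{3077777}{-1390919 + 1985281} = \frac{3077777}{594362}$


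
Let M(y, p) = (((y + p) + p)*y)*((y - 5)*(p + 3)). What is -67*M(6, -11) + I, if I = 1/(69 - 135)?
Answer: -3396097/66 ≈ -51456.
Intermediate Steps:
I = -1/66 (I = 1/(-66) = -1/66 ≈ -0.015152)
M(y, p) = y*(-5 + y)*(3 + p)*(y + 2*p) (M(y, p) = (((p + y) + p)*y)*((-5 + y)*(3 + p)) = ((y + 2*p)*y)*((-5 + y)*(3 + p)) = (y*(y + 2*p))*((-5 + y)*(3 + p)) = y*(-5 + y)*(3 + p)*(y + 2*p))
-67*M(6, -11) + I = -402*(-30*(-11) - 15*6 - 10*(-11)² + 3*6² - 11*6 - 11*6² + 2*6*(-11)²) - 1/66 = -402*(330 - 90 - 10*121 + 3*36 - 66 - 11*36 + 2*6*121) - 1/66 = -402*(330 - 90 - 1210 + 108 - 66 - 396 + 1452) - 1/66 = -402*128 - 1/66 = -67*768 - 1/66 = -51456 - 1/66 = -3396097/66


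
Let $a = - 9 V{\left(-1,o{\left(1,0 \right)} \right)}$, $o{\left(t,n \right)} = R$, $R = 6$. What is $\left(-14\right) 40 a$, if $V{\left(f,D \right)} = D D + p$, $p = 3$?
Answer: $196560$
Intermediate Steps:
$o{\left(t,n \right)} = 6$
$V{\left(f,D \right)} = 3 + D^{2}$ ($V{\left(f,D \right)} = D D + 3 = D^{2} + 3 = 3 + D^{2}$)
$a = -351$ ($a = - 9 \left(3 + 6^{2}\right) = - 9 \left(3 + 36\right) = \left(-9\right) 39 = -351$)
$\left(-14\right) 40 a = \left(-14\right) 40 \left(-351\right) = \left(-560\right) \left(-351\right) = 196560$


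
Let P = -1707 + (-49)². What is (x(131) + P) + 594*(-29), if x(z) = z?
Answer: -16401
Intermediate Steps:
P = 694 (P = -1707 + 2401 = 694)
(x(131) + P) + 594*(-29) = (131 + 694) + 594*(-29) = 825 - 17226 = -16401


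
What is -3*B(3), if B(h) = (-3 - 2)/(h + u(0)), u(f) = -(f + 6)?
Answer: -5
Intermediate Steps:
u(f) = -6 - f (u(f) = -(6 + f) = -6 - f)
B(h) = -5/(-6 + h) (B(h) = (-3 - 2)/(h + (-6 - 1*0)) = -5/(h + (-6 + 0)) = -5/(h - 6) = -5/(-6 + h))
-3*B(3) = -(-15)/(-6 + 3) = -(-15)/(-3) = -(-15)*(-1)/3 = -3*5/3 = -5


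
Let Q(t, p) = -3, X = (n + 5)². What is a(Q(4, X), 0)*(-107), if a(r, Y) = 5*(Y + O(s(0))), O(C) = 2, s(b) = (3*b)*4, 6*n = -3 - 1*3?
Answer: -1070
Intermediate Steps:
n = -1 (n = (-3 - 1*3)/6 = (-3 - 3)/6 = (⅙)*(-6) = -1)
s(b) = 12*b
X = 16 (X = (-1 + 5)² = 4² = 16)
a(r, Y) = 10 + 5*Y (a(r, Y) = 5*(Y + 2) = 5*(2 + Y) = 10 + 5*Y)
a(Q(4, X), 0)*(-107) = (10 + 5*0)*(-107) = (10 + 0)*(-107) = 10*(-107) = -1070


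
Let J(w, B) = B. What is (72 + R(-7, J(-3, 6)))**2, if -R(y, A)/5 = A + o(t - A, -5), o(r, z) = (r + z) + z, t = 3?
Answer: 11449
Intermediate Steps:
o(r, z) = r + 2*z
R(y, A) = 35 (R(y, A) = -5*(A + ((3 - A) + 2*(-5))) = -5*(A + ((3 - A) - 10)) = -5*(A + (-7 - A)) = -5*(-7) = 35)
(72 + R(-7, J(-3, 6)))**2 = (72 + 35)**2 = 107**2 = 11449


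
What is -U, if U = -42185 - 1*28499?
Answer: 70684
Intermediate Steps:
U = -70684 (U = -42185 - 28499 = -70684)
-U = -1*(-70684) = 70684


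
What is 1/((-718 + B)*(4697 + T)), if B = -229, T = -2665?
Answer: -1/1924304 ≈ -5.1967e-7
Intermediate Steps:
1/((-718 + B)*(4697 + T)) = 1/((-718 - 229)*(4697 - 2665)) = 1/(-947*2032) = 1/(-1924304) = -1/1924304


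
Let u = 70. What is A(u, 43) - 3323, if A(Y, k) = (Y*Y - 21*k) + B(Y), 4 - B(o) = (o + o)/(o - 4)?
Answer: 22304/33 ≈ 675.88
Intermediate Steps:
B(o) = 4 - 2*o/(-4 + o) (B(o) = 4 - (o + o)/(o - 4) = 4 - 2*o/(-4 + o))
A(Y, k) = Y² - 21*k + 2*(-8 + Y)/(-4 + Y) (A(Y, k) = (Y*Y - 21*k) + 2*(-8 + Y)/(-4 + Y) = (Y² - 21*k) + 2*(-8 + Y)/(-4 + Y) = Y² - 21*k + 2*(-8 + Y)/(-4 + Y))
A(u, 43) - 3323 = (-16 + 2*70 + (-4 + 70)*(70² - 21*43))/(-4 + 70) - 3323 = (-16 + 140 + 66*(4900 - 903))/66 - 3323 = (-16 + 140 + 66*3997)/66 - 3323 = (-16 + 140 + 263802)/66 - 3323 = (1/66)*263926 - 3323 = 131963/33 - 3323 = 22304/33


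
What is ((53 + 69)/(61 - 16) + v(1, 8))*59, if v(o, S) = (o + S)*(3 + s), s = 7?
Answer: 246148/45 ≈ 5470.0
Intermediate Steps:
v(o, S) = 10*S + 10*o (v(o, S) = (o + S)*(3 + 7) = (S + o)*10 = 10*S + 10*o)
((53 + 69)/(61 - 16) + v(1, 8))*59 = ((53 + 69)/(61 - 16) + (10*8 + 10*1))*59 = (122/45 + (80 + 10))*59 = (122*(1/45) + 90)*59 = (122/45 + 90)*59 = (4172/45)*59 = 246148/45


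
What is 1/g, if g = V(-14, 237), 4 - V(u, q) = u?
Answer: 1/18 ≈ 0.055556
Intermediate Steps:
V(u, q) = 4 - u
g = 18 (g = 4 - 1*(-14) = 4 + 14 = 18)
1/g = 1/18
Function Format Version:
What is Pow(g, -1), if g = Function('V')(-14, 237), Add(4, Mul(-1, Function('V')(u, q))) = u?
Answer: Rational(1, 18) ≈ 0.055556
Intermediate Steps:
Function('V')(u, q) = Add(4, Mul(-1, u))
g = 18 (g = Add(4, Mul(-1, -14)) = Add(4, 14) = 18)
Pow(g, -1) = Pow(18, -1) = Rational(1, 18)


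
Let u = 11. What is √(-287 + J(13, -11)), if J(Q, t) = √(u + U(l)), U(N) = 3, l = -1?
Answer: √(-287 + √14) ≈ 16.83*I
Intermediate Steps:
J(Q, t) = √14 (J(Q, t) = √(11 + 3) = √14)
√(-287 + J(13, -11)) = √(-287 + √14)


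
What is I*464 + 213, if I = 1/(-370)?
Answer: 39173/185 ≈ 211.75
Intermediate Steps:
I = -1/370 ≈ -0.0027027
I*464 + 213 = -1/370*464 + 213 = -232/185 + 213 = 39173/185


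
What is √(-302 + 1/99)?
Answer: I*√328867/33 ≈ 17.378*I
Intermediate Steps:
√(-302 + 1/99) = √(-29897/99) = I*√328867/33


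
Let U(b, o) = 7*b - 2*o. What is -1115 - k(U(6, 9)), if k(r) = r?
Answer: -1139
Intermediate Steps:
U(b, o) = -2*o + 7*b
-1115 - k(U(6, 9)) = -1115 - (-2*9 + 7*6) = -1115 - (-18 + 42) = -1115 - 1*24 = -1115 - 24 = -1139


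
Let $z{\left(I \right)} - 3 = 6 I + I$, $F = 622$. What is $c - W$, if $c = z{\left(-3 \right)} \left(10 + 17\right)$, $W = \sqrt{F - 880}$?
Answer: $-486 - i \sqrt{258} \approx -486.0 - 16.062 i$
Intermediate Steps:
$z{\left(I \right)} = 3 + 7 I$ ($z{\left(I \right)} = 3 + \left(6 I + I\right) = 3 + 7 I$)
$W = i \sqrt{258}$ ($W = \sqrt{622 - 880} = \sqrt{-258} = i \sqrt{258} \approx 16.062 i$)
$c = -486$ ($c = \left(3 + 7 \left(-3\right)\right) \left(10 + 17\right) = \left(3 - 21\right) 27 = \left(-18\right) 27 = -486$)
$c - W = -486 - i \sqrt{258}$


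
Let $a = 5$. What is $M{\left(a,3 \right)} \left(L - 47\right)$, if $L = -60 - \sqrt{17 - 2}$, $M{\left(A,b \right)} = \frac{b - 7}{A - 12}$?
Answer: $- \frac{428}{7} - \frac{4 \sqrt{15}}{7} \approx -63.356$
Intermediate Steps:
$M{\left(A,b \right)} = \frac{-7 + b}{-12 + A}$
$L = -60 - \sqrt{15} \approx -63.873$
$M{\left(a,3 \right)} \left(L - 47\right) = \frac{-7 + 3}{-12 + 5} \left(\left(-60 - \sqrt{15}\right) - 47\right) = \frac{1}{-7} \left(-4\right) \left(-107 - \sqrt{15}\right) = \left(- \frac{1}{7}\right) \left(-4\right) \left(-107 - \sqrt{15}\right) = \frac{4 \left(-107 - \sqrt{15}\right)}{7} = - \frac{428}{7} - \frac{4 \sqrt{15}}{7}$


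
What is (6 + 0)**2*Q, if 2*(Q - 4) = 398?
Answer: 7308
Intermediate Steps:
Q = 203 (Q = 4 + (1/2)*398 = 4 + 199 = 203)
(6 + 0)**2*Q = (6 + 0)**2*203 = 6**2*203 = 36*203 = 7308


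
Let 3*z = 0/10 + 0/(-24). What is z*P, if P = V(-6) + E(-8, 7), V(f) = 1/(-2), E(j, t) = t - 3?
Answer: 0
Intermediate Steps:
E(j, t) = -3 + t
V(f) = -½
z = 0 (z = (0/10 + 0/(-24))/3 = (0*(⅒) + 0*(-1/24))/3 = (0 + 0)/3 = (⅓)*0 = 0)
P = 7/2 (P = -½ + (-3 + 7) = -½ + 4 = 7/2 ≈ 3.5000)
z*P = 0*(7/2) = 0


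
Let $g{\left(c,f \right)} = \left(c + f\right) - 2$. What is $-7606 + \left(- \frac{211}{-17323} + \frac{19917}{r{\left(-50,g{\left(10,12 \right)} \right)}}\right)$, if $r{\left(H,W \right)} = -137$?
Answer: $- \frac{18395940390}{2373251} \approx -7751.4$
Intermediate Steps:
$g{\left(c,f \right)} = -2 + c + f$
$-7606 + \left(- \frac{211}{-17323} + \frac{19917}{r{\left(-50,g{\left(10,12 \right)} \right)}}\right) = -7606 + \left(- \frac{211}{-17323} + \frac{19917}{-137}\right) = -7606 + \left(\left(-211\right) \left(- \frac{1}{17323}\right) + 19917 \left(- \frac{1}{137}\right)\right) = -7606 + \left(\frac{211}{17323} - \frac{19917}{137}\right) = -7606 - \frac{344993284}{2373251} = - \frac{18395940390}{2373251}$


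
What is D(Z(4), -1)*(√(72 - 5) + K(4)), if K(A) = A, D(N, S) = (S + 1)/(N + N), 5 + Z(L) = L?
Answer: 0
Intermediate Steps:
Z(L) = -5 + L
D(N, S) = (1 + S)/(2*N) (D(N, S) = (1 + S)/((2*N)) = (1 + S)*(1/(2*N)) = (1 + S)/(2*N))
D(Z(4), -1)*(√(72 - 5) + K(4)) = ((1 - 1)/(2*(-5 + 4)))*(√(72 - 5) + 4) = ((½)*0/(-1))*(√67 + 4) = ((½)*(-1)*0)*(4 + √67) = 0*(4 + √67) = 0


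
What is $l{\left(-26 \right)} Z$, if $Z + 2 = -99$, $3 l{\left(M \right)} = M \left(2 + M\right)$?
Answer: $-21008$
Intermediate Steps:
$l{\left(M \right)} = \frac{M \left(2 + M\right)}{3}$
$Z = -101$ ($Z = -2 - 99 = -101$)
$l{\left(-26 \right)} Z = \frac{1}{3} \left(-26\right) \left(2 - 26\right) \left(-101\right) = \frac{1}{3} \left(-26\right) \left(-24\right) \left(-101\right) = 208 \left(-101\right) = -21008$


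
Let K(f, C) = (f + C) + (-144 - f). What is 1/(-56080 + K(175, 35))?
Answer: -1/56189 ≈ -1.7797e-5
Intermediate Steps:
K(f, C) = -144 + C (K(f, C) = (C + f) + (-144 - f) = -144 + C)
1/(-56080 + K(175, 35)) = 1/(-56080 + (-144 + 35)) = 1/(-56080 - 109) = 1/(-56189) = -1/56189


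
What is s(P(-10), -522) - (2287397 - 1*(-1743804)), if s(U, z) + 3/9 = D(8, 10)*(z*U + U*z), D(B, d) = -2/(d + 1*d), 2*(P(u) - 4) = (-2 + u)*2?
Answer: -60480548/15 ≈ -4.0320e+6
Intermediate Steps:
P(u) = 2 + u (P(u) = 4 + ((-2 + u)*2)/2 = 4 + (-4 + 2*u)/2 = 4 + (-2 + u) = 2 + u)
D(B, d) = -1/d (D(B, d) = -2/(d + d) = -2*1/(2*d) = -1/d)
s(U, z) = -⅓ - U*z/5 (s(U, z) = -⅓ + (-1/10)*(z*U + U*z) = -⅓ + (-1*⅒)*(U*z + U*z) = -⅓ - U*z/5)
s(P(-10), -522) - (2287397 - 1*(-1743804)) = (-⅓ - ⅕*(2 - 10)*(-522)) - (2287397 - 1*(-1743804)) = (-⅓ - ⅕*(-8)*(-522)) - (2287397 + 1743804) = (-⅓ - 4176/5) - 1*4031201 = -12533/15 - 4031201 = -60480548/15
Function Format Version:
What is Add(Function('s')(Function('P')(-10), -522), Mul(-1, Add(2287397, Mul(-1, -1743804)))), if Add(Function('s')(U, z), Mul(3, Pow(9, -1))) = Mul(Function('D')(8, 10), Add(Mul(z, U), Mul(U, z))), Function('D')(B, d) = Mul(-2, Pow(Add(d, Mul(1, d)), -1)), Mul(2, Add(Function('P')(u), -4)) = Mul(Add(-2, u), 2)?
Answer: Rational(-60480548, 15) ≈ -4.0320e+6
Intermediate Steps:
Function('P')(u) = Add(2, u) (Function('P')(u) = Add(4, Mul(Rational(1, 2), Mul(Add(-2, u), 2))) = Add(4, Mul(Rational(1, 2), Add(-4, Mul(2, u)))) = Add(4, Add(-2, u)) = Add(2, u))
Function('D')(B, d) = Mul(-1, Pow(d, -1)) (Function('D')(B, d) = Mul(-2, Pow(Add(d, d), -1)) = Mul(-2, Pow(Mul(2, d), -1)) = Mul(-2, Mul(Rational(1, 2), Pow(d, -1))) = Mul(-1, Pow(d, -1)))
Function('s')(U, z) = Add(Rational(-1, 3), Mul(Rational(-1, 5), U, z)) (Function('s')(U, z) = Add(Rational(-1, 3), Mul(Mul(-1, Pow(10, -1)), Add(Mul(z, U), Mul(U, z)))) = Add(Rational(-1, 3), Mul(Mul(-1, Rational(1, 10)), Add(Mul(U, z), Mul(U, z)))) = Add(Rational(-1, 3), Mul(Rational(-1, 10), Mul(2, U, z))) = Add(Rational(-1, 3), Mul(Rational(-1, 5), U, z)))
Add(Function('s')(Function('P')(-10), -522), Mul(-1, Add(2287397, Mul(-1, -1743804)))) = Add(Add(Rational(-1, 3), Mul(Rational(-1, 5), Add(2, -10), -522)), Mul(-1, Add(2287397, Mul(-1, -1743804)))) = Add(Add(Rational(-1, 3), Mul(Rational(-1, 5), -8, -522)), Mul(-1, Add(2287397, 1743804))) = Add(Add(Rational(-1, 3), Rational(-4176, 5)), Mul(-1, 4031201)) = Add(Rational(-12533, 15), -4031201) = Rational(-60480548, 15)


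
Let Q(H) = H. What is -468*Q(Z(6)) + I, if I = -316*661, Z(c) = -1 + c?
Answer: -211216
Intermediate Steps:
I = -208876
-468*Q(Z(6)) + I = -468*(-1 + 6) - 208876 = -468*5 - 208876 = -2340 - 208876 = -211216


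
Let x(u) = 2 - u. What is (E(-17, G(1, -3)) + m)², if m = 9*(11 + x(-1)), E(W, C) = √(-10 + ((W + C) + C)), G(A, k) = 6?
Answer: (126 + I*√15)² ≈ 15861.0 + 975.99*I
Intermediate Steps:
E(W, C) = √(-10 + W + 2*C) (E(W, C) = √(-10 + ((C + W) + C)) = √(-10 + (W + 2*C)) = √(-10 + W + 2*C))
m = 126 (m = 9*(11 + (2 - 1*(-1))) = 9*(11 + (2 + 1)) = 9*(11 + 3) = 9*14 = 126)
(E(-17, G(1, -3)) + m)² = (√(-10 - 17 + 2*6) + 126)² = (√(-10 - 17 + 12) + 126)² = (√(-15) + 126)² = (I*√15 + 126)² = (126 + I*√15)²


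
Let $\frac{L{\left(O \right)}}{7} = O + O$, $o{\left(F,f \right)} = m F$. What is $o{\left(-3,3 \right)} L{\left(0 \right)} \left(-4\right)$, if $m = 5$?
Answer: $0$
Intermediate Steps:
$o{\left(F,f \right)} = 5 F$
$L{\left(O \right)} = 14 O$ ($L{\left(O \right)} = 7 \left(O + O\right) = 7 \cdot 2 O = 14 O$)
$o{\left(-3,3 \right)} L{\left(0 \right)} \left(-4\right) = 5 \left(-3\right) 14 \cdot 0 \left(-4\right) = \left(-15\right) 0 \left(-4\right) = 0 \left(-4\right) = 0$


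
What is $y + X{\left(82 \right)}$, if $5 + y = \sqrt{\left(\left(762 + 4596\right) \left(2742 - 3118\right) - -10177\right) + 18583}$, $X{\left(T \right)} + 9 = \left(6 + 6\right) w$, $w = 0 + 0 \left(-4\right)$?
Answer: $-14 + 2 i \sqrt{496462} \approx -14.0 + 1409.2 i$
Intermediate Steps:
$w = 0$ ($w = 0 + 0 = 0$)
$X{\left(T \right)} = -9$ ($X{\left(T \right)} = -9 + \left(6 + 6\right) 0 = -9 + 12 \cdot 0 = -9 + 0 = -9$)
$y = -5 + 2 i \sqrt{496462}$ ($y = -5 + \sqrt{\left(\left(762 + 4596\right) \left(2742 - 3118\right) - -10177\right) + 18583} = -5 + \sqrt{\left(5358 \left(-376\right) + 10177\right) + 18583} = -5 + \sqrt{\left(-2014608 + 10177\right) + 18583} = -5 + \sqrt{-2004431 + 18583} = -5 + \sqrt{-1985848} = -5 + 2 i \sqrt{496462} \approx -5.0 + 1409.2 i$)
$y + X{\left(82 \right)} = \left(-5 + 2 i \sqrt{496462}\right) - 9 = -14 + 2 i \sqrt{496462}$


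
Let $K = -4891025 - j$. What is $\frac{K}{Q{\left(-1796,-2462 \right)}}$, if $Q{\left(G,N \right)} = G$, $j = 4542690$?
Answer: $\frac{9433715}{1796} \approx 5252.6$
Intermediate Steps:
$K = -9433715$ ($K = -4891025 - 4542690 = -9433715$)
$\frac{K}{Q{\left(-1796,-2462 \right)}} = - \frac{9433715}{-1796} = \left(-9433715\right) \left(- \frac{1}{1796}\right) = \frac{9433715}{1796}$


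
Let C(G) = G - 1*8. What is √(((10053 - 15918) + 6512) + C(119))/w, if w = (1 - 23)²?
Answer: √758/484 ≈ 0.056884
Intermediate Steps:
C(G) = -8 + G (C(G) = G - 8 = -8 + G)
w = 484 (w = (-22)² = 484)
√(((10053 - 15918) + 6512) + C(119))/w = √(((10053 - 15918) + 6512) + (-8 + 119))/484 = √((-5865 + 6512) + 111)*(1/484) = √(647 + 111)*(1/484) = √758*(1/484) = √758/484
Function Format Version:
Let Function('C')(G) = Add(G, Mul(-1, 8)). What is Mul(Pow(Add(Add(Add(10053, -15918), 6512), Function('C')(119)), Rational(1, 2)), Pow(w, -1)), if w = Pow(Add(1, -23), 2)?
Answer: Mul(Rational(1, 484), Pow(758, Rational(1, 2))) ≈ 0.056884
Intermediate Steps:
Function('C')(G) = Add(-8, G) (Function('C')(G) = Add(G, -8) = Add(-8, G))
w = 484 (w = Pow(-22, 2) = 484)
Mul(Pow(Add(Add(Add(10053, -15918), 6512), Function('C')(119)), Rational(1, 2)), Pow(w, -1)) = Mul(Pow(Add(Add(Add(10053, -15918), 6512), Add(-8, 119)), Rational(1, 2)), Pow(484, -1)) = Mul(Pow(Add(Add(-5865, 6512), 111), Rational(1, 2)), Rational(1, 484)) = Mul(Pow(Add(647, 111), Rational(1, 2)), Rational(1, 484)) = Mul(Pow(758, Rational(1, 2)), Rational(1, 484)) = Mul(Rational(1, 484), Pow(758, Rational(1, 2)))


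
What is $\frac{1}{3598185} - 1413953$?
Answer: $- \frac{5087664475304}{3598185} \approx -1.414 \cdot 10^{6}$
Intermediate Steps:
$\frac{1}{3598185} - 1413953 = - \frac{5087664475304}{3598185}$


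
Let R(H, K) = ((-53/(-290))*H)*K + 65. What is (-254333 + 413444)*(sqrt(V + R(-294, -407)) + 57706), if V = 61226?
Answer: 9181659366 + 318222*sqrt(437107285)/145 ≈ 9.2275e+9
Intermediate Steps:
R(H, K) = 65 + 53*H*K/290 (R(H, K) = ((-53*(-1/290))*H)*K + 65 = (53*H/290)*K + 65 = 53*H*K/290 + 65 = 65 + 53*H*K/290)
(-254333 + 413444)*(sqrt(V + R(-294, -407)) + 57706) = (-254333 + 413444)*(sqrt(61226 + (65 + (53/290)*(-294)*(-407))) + 57706) = 159111*(sqrt(61226 + (65 + 3170937/145)) + 57706) = 159111*(sqrt(61226 + 3180362/145) + 57706) = 159111*(sqrt(12058132/145) + 57706) = 159111*(2*sqrt(437107285)/145 + 57706) = 159111*(57706 + 2*sqrt(437107285)/145) = 9181659366 + 318222*sqrt(437107285)/145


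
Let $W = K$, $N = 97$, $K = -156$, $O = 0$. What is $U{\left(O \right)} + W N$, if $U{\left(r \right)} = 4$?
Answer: $-15128$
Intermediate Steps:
$W = -156$
$U{\left(O \right)} + W N = 4 - 15132 = -15128$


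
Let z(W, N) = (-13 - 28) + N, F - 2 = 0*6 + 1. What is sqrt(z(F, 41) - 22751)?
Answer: I*sqrt(22751) ≈ 150.83*I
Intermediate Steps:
F = 3 (F = 2 + (0*6 + 1) = 2 + (0 + 1) = 2 + 1 = 3)
z(W, N) = -41 + N
sqrt(z(F, 41) - 22751) = sqrt((-41 + 41) - 22751) = sqrt(0 - 22751) = sqrt(-22751) = I*sqrt(22751)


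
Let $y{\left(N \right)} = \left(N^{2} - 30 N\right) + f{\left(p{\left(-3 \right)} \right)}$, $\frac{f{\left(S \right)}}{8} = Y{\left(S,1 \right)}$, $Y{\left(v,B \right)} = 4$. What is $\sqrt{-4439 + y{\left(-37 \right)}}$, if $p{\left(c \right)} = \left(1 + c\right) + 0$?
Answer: $2 i \sqrt{482} \approx 43.909 i$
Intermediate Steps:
$p{\left(c \right)} = 1 + c$
$f{\left(S \right)} = 32$ ($f{\left(S \right)} = 8 \cdot 4 = 32$)
$y{\left(N \right)} = 32 + N^{2} - 30 N$ ($y{\left(N \right)} = \left(N^{2} - 30 N\right) + 32 = 32 + N^{2} - 30 N$)
$\sqrt{-4439 + y{\left(-37 \right)}} = \sqrt{-4439 + \left(32 + \left(-37\right)^{2} - -1110\right)} = \sqrt{-4439 + \left(32 + 1369 + 1110\right)} = \sqrt{-4439 + 2511} = \sqrt{-1928} = 2 i \sqrt{482}$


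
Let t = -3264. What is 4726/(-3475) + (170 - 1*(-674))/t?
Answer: -33019/20400 ≈ -1.6186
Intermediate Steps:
4726/(-3475) + (170 - 1*(-674))/t = 4726/(-3475) + (170 - 1*(-674))/(-3264) = 4726*(-1/3475) + (170 + 674)*(-1/3264) = -34/25 + 844*(-1/3264) = -34/25 - 211/816 = -33019/20400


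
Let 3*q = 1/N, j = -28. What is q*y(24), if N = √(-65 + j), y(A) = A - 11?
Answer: -13*I*√93/279 ≈ -0.44935*I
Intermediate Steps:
y(A) = -11 + A
N = I*√93 (N = √(-65 - 28) = √(-93) = I*√93 ≈ 9.6436*I)
q = -I*√93/279 (q = 1/(3*((I*√93))) = (-I*√93/93)/3 = -I*√93/279 ≈ -0.034565*I)
q*y(24) = (-I*√93/279)*(-11 + 24) = -I*√93/279*13 = -13*I*√93/279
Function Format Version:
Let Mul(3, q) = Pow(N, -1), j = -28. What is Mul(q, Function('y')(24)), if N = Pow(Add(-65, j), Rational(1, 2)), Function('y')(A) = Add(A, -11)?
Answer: Mul(Rational(-13, 279), I, Pow(93, Rational(1, 2))) ≈ Mul(-0.44935, I)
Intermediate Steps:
Function('y')(A) = Add(-11, A)
N = Mul(I, Pow(93, Rational(1, 2))) (N = Pow(Add(-65, -28), Rational(1, 2)) = Pow(-93, Rational(1, 2)) = Mul(I, Pow(93, Rational(1, 2))) ≈ Mul(9.6436, I))
q = Mul(Rational(-1, 279), I, Pow(93, Rational(1, 2))) (q = Mul(Rational(1, 3), Pow(Mul(I, Pow(93, Rational(1, 2))), -1)) = Mul(Rational(1, 3), Mul(Rational(-1, 93), I, Pow(93, Rational(1, 2)))) = Mul(Rational(-1, 279), I, Pow(93, Rational(1, 2))) ≈ Mul(-0.034565, I))
Mul(q, Function('y')(24)) = Mul(Mul(Rational(-1, 279), I, Pow(93, Rational(1, 2))), Add(-11, 24)) = Mul(Mul(Rational(-1, 279), I, Pow(93, Rational(1, 2))), 13) = Mul(Rational(-13, 279), I, Pow(93, Rational(1, 2)))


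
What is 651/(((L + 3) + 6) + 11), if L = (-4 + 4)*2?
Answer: 651/20 ≈ 32.550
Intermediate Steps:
L = 0 (L = 0*2 = 0)
651/(((L + 3) + 6) + 11) = 651/(((0 + 3) + 6) + 11) = 651/((3 + 6) + 11) = 651/(9 + 11) = 651/20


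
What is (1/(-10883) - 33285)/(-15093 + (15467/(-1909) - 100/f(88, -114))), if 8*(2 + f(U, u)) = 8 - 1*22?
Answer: 11034852324/4997571547 ≈ 2.2080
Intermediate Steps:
f(U, u) = -15/4 (f(U, u) = -2 + (8 - 1*22)/8 = -2 + (8 - 22)/8 = -2 + (⅛)*(-14) = -2 - 7/4 = -15/4)
(1/(-10883) - 33285)/(-15093 + (15467/(-1909) - 100/f(88, -114))) = (1/(-10883) - 33285)/(-15093 + (15467/(-1909) - 100/(-15/4))) = (-1/10883 - 33285)/(-15093 + (15467*(-1/1909) - 100*(-4/15))) = -362240656/(10883*(-15093 + (-15467/1909 + 80/3))) = -362240656/(10883*(-15093 + 106319/5727)) = -362240656/(10883*(-86331292/5727)) = -362240656/10883*(-5727/86331292) = 11034852324/4997571547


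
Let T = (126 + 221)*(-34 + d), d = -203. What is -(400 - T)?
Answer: -82639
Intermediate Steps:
T = -82239 (T = (126 + 221)*(-34 - 203) = 347*(-237) = -82239)
-(400 - T) = -(400 - 1*(-82239)) = -(400 + 82239) = -1*82639 = -82639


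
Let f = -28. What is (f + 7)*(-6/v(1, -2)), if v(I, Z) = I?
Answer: 126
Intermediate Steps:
(f + 7)*(-6/v(1, -2)) = (-28 + 7)*(-6/1) = -(-126) = -21*(-6) = 126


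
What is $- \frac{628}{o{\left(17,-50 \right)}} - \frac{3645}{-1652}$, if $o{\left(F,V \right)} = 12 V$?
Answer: $\frac{403057}{123900} \approx 3.2531$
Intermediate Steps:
$- \frac{628}{o{\left(17,-50 \right)}} - \frac{3645}{-1652} = - \frac{628}{12 \left(-50\right)} - \frac{3645}{-1652} = - \frac{628}{-600} - - \frac{3645}{1652} = \left(-628\right) \left(- \frac{1}{600}\right) + \frac{3645}{1652} = \frac{157}{150} + \frac{3645}{1652} = \frac{403057}{123900}$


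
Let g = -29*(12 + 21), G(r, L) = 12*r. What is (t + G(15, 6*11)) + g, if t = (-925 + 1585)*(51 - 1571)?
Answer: -1003977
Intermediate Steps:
g = -957 (g = -29*33 = -957)
t = -1003200 (t = 660*(-1520) = -1003200)
(t + G(15, 6*11)) + g = (-1003200 + 12*15) - 957 = (-1003200 + 180) - 957 = -1003020 - 957 = -1003977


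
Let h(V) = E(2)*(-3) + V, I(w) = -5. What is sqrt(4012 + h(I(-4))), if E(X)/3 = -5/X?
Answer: sqrt(16118)/2 ≈ 63.478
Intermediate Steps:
E(X) = -15/X (E(X) = 3*(-5/X) = -15/X)
h(V) = 45/2 + V (h(V) = -15/2*(-3) + V = 45/2 + V)
sqrt(4012 + h(I(-4))) = sqrt(4012 + (45/2 - 5)) = sqrt(4012 + 35/2) = sqrt(8059/2) = sqrt(16118)/2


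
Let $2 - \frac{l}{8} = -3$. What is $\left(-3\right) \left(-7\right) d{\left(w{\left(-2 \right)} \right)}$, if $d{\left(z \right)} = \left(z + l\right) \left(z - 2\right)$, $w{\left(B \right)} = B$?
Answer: $-3192$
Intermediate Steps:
$l = 40$ ($l = 16 - -24 = 16 + 24 = 40$)
$d{\left(z \right)} = \left(-2 + z\right) \left(40 + z\right)$ ($d{\left(z \right)} = \left(z + 40\right) \left(z - 2\right) = \left(40 + z\right) \left(-2 + z\right) = \left(-2 + z\right) \left(40 + z\right)$)
$\left(-3\right) \left(-7\right) d{\left(w{\left(-2 \right)} \right)} = \left(-3\right) \left(-7\right) \left(-80 + \left(-2\right)^{2} + 38 \left(-2\right)\right) = 21 \left(-80 + 4 - 76\right) = 21 \left(-152\right) = -3192$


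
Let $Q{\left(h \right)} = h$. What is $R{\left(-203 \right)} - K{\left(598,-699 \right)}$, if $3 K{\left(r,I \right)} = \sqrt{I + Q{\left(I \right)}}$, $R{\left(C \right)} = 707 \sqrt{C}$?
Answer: $\frac{i \left(- \sqrt{1398} + 2121 \sqrt{203}\right)}{3} \approx 10061.0 i$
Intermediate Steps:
$K{\left(r,I \right)} = \frac{\sqrt{2} \sqrt{I}}{3}$ ($K{\left(r,I \right)} = \frac{\sqrt{I + I}}{3} = \frac{\sqrt{2 I}}{3} = \frac{\sqrt{2} \sqrt{I}}{3}$)
$R{\left(-203 \right)} - K{\left(598,-699 \right)} = 707 \sqrt{-203} - \frac{\sqrt{2} \sqrt{-699}}{3} = 707 i \sqrt{203} - \frac{\sqrt{2} i \sqrt{699}}{3} = 707 i \sqrt{203} - \frac{i \sqrt{1398}}{3}$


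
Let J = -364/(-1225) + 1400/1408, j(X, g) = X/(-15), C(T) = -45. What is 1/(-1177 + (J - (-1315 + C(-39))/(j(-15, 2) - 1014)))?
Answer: -31200400/36724464699 ≈ -0.00084958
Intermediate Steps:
j(X, g) = -X/15 (j(X, g) = X*(-1/15) = -X/15)
J = 39777/30800 (J = -364*(-1/1225) + 1400*(1/1408) = 52/175 + 175/176 = 39777/30800 ≈ 1.2915)
1/(-1177 + (J - (-1315 + C(-39))/(j(-15, 2) - 1014))) = 1/(-1177 + (39777/30800 - (-1315 - 45)/(-1/15*(-15) - 1014))) = 1/(-1177 + (39777/30800 - (-1360)/(1 - 1014))) = 1/(-1177 + (39777/30800 - (-1360)/(-1013))) = 1/(-1177 + (39777/30800 - (-1360)*(-1)/1013)) = 1/(-1177 + (39777/30800 - 1*1360/1013)) = 1/(-1177 + (39777/30800 - 1360/1013)) = 1/(-1177 - 1593899/31200400) = 1/(-36724464699/31200400) = -31200400/36724464699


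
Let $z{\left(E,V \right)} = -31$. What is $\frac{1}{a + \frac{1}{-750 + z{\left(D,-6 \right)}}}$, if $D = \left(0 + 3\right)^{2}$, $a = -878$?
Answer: $- \frac{781}{685719} \approx -0.0011389$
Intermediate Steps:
$D = 9$ ($D = 3^{2} = 9$)
$\frac{1}{a + \frac{1}{-750 + z{\left(D,-6 \right)}}} = \frac{1}{-878 + \frac{1}{-750 - 31}} = \frac{1}{-878 + \frac{1}{-781}} = \frac{1}{-878 - \frac{1}{781}} = \frac{1}{- \frac{685719}{781}} = - \frac{781}{685719}$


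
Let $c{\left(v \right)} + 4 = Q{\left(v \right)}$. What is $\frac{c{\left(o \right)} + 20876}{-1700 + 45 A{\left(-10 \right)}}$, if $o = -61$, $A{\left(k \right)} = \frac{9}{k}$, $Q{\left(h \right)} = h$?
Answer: $- \frac{41622}{3481} \approx -11.957$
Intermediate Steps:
$c{\left(v \right)} = -4 + v$
$\frac{c{\left(o \right)} + 20876}{-1700 + 45 A{\left(-10 \right)}} = \frac{\left(-4 - 61\right) + 20876}{-1700 + 45 \frac{9}{-10}} = \frac{-65 + 20876}{-1700 + 45 \cdot 9 \left(- \frac{1}{10}\right)} = \frac{20811}{-1700 + 45 \left(- \frac{9}{10}\right)} = \frac{20811}{-1700 - \frac{81}{2}} = \frac{20811}{- \frac{3481}{2}} = 20811 \left(- \frac{2}{3481}\right) = - \frac{41622}{3481}$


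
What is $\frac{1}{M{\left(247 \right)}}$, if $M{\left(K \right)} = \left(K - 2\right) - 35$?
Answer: $\frac{1}{210} \approx 0.0047619$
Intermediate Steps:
$M{\left(K \right)} = -37 + K$ ($M{\left(K \right)} = \left(-2 + K\right) - 35 = -37 + K$)
$\frac{1}{M{\left(247 \right)}} = \frac{1}{-37 + 247} = \frac{1}{210}$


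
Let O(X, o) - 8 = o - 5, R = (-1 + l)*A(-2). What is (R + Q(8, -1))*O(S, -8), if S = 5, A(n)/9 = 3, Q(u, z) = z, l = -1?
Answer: 275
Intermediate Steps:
A(n) = 27 (A(n) = 9*3 = 27)
R = -54 (R = (-1 - 1)*27 = -2*27 = -54)
O(X, o) = 3 + o (O(X, o) = 8 + (o - 5) = 8 + (-5 + o) = 3 + o)
(R + Q(8, -1))*O(S, -8) = (-54 - 1)*(3 - 8) = -55*(-5) = 275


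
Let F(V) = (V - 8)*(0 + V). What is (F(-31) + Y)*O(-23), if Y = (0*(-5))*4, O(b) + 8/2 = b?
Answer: -32643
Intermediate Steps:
O(b) = -4 + b
Y = 0 (Y = 0*4 = 0)
F(V) = V*(-8 + V) (F(V) = (-8 + V)*V = V*(-8 + V))
(F(-31) + Y)*O(-23) = (-31*(-8 - 31) + 0)*(-4 - 23) = (-31*(-39) + 0)*(-27) = (1209 + 0)*(-27) = 1209*(-27) = -32643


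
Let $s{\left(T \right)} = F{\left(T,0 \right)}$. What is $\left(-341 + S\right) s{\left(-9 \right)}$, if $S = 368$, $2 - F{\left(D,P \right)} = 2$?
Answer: $0$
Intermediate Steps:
$F{\left(D,P \right)} = 0$ ($F{\left(D,P \right)} = 2 - 2 = 0$)
$s{\left(T \right)} = 0$
$\left(-341 + S\right) s{\left(-9 \right)} = \left(-341 + 368\right) 0 = 27 \cdot 0 = 0$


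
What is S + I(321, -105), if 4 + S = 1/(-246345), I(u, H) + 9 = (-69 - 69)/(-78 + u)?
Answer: -90244412/6651315 ≈ -13.568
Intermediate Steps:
I(u, H) = -9 - 138/(-78 + u) (I(u, H) = -9 + (-69 - 69)/(-78 + u) = -9 - 138/(-78 + u))
S = -985381/246345 (S = -4 + 1/(-246345) = -4 - 1/246345 = -985381/246345 ≈ -4.0000)
S + I(321, -105) = -985381/246345 + 3*(188 - 3*321)/(-78 + 321) = -985381/246345 + 3*(188 - 963)/243 = -985381/246345 + 3*(1/243)*(-775) = -985381/246345 - 775/81 = -90244412/6651315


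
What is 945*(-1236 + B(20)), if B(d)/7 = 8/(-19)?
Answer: -22245300/19 ≈ -1.1708e+6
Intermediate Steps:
B(d) = -56/19 (B(d) = 7*(8/(-19)) = 7*(8*(-1/19)) = 7*(-8/19) = -56/19)
945*(-1236 + B(20)) = 945*(-1236 - 56/19) = 945*(-23540/19) = -22245300/19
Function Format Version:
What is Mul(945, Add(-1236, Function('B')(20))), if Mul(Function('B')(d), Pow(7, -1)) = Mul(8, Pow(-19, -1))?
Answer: Rational(-22245300, 19) ≈ -1.1708e+6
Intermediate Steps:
Function('B')(d) = Rational(-56, 19) (Function('B')(d) = Mul(7, Mul(8, Pow(-19, -1))) = Mul(7, Mul(8, Rational(-1, 19))) = Mul(7, Rational(-8, 19)) = Rational(-56, 19))
Mul(945, Add(-1236, Function('B')(20))) = Mul(945, Add(-1236, Rational(-56, 19))) = Mul(945, Rational(-23540, 19)) = Rational(-22245300, 19)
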